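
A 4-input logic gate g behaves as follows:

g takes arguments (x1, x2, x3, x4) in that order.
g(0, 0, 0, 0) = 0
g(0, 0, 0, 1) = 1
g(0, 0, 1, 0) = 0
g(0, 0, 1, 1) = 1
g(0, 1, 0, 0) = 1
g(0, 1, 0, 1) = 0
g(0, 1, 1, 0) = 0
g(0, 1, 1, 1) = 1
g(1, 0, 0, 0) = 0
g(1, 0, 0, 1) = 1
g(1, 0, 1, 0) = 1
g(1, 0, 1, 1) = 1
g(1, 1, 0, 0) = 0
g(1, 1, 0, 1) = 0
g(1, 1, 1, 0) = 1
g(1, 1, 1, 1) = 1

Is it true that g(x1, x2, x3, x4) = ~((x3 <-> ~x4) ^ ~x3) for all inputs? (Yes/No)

No

Evaluate ~((x3 <-> ~x4) ^ ~x3) on each row and compare to g:
  x1=0, x2=0, x3=0, x4=0: formula gives 0, g = 0 ✓
  x1=0, x2=0, x3=0, x4=1: formula gives 1, g = 1 ✓
  x1=0, x2=0, x3=1, x4=0: formula gives 0, g = 0 ✓
  x1=0, x2=0, x3=1, x4=1: formula gives 1, g = 1 ✓
  x1=0, x2=1, x3=0, x4=0: formula gives 0, but g = 1 ✗
Row (0,1,0,0) is a counterexample, so the formula is not equivalent to g.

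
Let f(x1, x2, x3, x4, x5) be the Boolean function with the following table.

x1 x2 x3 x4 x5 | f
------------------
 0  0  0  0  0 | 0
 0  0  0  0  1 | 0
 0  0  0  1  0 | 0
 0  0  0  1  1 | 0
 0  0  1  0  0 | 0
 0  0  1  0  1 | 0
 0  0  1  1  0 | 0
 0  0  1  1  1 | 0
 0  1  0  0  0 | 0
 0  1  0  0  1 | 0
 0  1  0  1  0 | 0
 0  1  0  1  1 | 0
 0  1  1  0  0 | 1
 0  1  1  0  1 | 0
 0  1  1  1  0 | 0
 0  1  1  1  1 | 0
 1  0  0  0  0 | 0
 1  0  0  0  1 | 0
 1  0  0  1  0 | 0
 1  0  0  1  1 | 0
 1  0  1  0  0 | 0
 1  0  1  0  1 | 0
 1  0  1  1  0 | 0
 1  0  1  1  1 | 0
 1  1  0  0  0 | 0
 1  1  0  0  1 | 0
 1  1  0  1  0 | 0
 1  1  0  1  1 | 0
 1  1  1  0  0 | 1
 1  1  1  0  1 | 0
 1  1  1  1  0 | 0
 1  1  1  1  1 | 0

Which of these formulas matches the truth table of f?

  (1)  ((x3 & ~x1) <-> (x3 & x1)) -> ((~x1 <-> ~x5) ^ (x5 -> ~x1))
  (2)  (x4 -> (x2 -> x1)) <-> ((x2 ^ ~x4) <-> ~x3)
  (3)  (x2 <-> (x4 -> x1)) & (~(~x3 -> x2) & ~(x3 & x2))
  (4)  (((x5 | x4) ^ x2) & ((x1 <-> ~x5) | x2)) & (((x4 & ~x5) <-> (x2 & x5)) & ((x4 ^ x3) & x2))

(1) fails at (0,0,0,0,1): the formula yields 1, f is 0.
(2) fails at (0,0,0,0,0): the formula yields 1, f is 0.
(3) fails at (0,0,0,1,0): the formula yields 1, f is 0.
(4) is the remaining candidate, and it agrees with f on all 32 inputs.

4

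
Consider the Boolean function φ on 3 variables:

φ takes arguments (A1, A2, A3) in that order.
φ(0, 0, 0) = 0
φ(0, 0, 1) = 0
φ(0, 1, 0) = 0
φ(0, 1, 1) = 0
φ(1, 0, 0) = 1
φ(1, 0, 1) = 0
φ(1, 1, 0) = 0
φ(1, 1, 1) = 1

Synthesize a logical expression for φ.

φ(A1, A2, A3) = ((A1 and not A2) and not A3) or ((A1 and A2) and A3)

Collect the rows where φ=1 — (1,0,0), (1,1,1) — and write one minterm per row: A1·¬A2·¬A3, A1·A2·A3. Their union (logical OR) reproduces the table exactly.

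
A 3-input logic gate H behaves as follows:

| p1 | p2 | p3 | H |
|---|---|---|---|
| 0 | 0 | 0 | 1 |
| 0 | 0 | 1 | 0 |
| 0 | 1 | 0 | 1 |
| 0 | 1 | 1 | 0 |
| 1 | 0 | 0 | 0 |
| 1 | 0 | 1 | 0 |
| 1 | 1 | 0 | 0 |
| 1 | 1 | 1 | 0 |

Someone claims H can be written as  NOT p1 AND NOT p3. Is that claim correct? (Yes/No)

Yes

Evaluate NOT p1 AND NOT p3 on each row and compare to H:
  p1=0, p2=0, p3=0: formula gives 1, H = 1 ✓
  p1=0, p2=0, p3=1: formula gives 0, H = 0 ✓
  p1=0, p2=1, p3=0: formula gives 1, H = 1 ✓
  p1=0, p2=1, p3=1: formula gives 0, H = 0 ✓
  p1=1, p2=0, p3=0: formula gives 0, H = 0 ✓
  … (the remaining 3 rows also agree.)
Every row agrees, so the formula is equivalent.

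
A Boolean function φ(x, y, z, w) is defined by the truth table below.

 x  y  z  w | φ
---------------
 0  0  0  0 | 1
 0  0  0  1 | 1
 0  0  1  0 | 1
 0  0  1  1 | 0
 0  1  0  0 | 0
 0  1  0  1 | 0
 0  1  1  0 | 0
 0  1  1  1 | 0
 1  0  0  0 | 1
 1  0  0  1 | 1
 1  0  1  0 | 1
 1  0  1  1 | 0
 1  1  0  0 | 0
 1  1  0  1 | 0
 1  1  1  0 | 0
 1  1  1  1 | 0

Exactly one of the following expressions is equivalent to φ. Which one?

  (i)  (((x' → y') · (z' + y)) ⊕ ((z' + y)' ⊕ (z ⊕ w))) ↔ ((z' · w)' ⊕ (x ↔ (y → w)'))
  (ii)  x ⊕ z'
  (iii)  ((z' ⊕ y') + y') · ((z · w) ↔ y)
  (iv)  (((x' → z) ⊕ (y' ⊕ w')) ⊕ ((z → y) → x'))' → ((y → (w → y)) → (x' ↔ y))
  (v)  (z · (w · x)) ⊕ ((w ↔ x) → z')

(i) fails at (0,0,0,0): the formula yields 0, φ is 1.
(ii) fails at (0,0,1,0): the formula yields 0, φ is 1.
(iv) fails at (0,0,0,1): the formula yields 0, φ is 1.
(v) fails at (0,0,1,0): the formula yields 0, φ is 1.
Only (iii) survives; checking it on all 16 rows confirms it matches φ.

iii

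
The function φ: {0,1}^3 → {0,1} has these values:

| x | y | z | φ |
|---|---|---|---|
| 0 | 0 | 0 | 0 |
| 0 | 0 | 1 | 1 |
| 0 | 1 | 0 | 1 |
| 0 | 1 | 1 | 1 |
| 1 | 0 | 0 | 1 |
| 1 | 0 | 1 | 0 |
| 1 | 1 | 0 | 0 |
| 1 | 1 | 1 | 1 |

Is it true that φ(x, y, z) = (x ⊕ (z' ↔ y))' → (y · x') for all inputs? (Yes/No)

Yes

Evaluate (x ⊕ (z' ↔ y))' → (y · x') on each row and compare to φ:
  x=0, y=0, z=0: formula gives 0, φ = 0 ✓
  x=0, y=0, z=1: formula gives 1, φ = 1 ✓
  x=0, y=1, z=0: formula gives 1, φ = 1 ✓
  x=0, y=1, z=1: formula gives 1, φ = 1 ✓
  x=1, y=0, z=0: formula gives 1, φ = 1 ✓
  …and likewise for the remaining 3 rows.
No disagreement on any input; they are logically equivalent.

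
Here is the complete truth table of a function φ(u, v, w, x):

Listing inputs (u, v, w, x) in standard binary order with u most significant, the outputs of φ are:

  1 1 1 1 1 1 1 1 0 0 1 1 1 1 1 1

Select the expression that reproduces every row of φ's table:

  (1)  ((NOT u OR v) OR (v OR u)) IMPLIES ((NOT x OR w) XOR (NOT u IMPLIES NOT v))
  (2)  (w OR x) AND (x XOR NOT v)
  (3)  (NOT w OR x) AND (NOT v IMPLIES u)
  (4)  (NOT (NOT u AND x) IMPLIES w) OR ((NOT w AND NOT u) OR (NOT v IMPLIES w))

(1) fails at (0,0,0,0): the formula yields 0, φ is 1.
(2) fails at (0,0,0,0): the formula yields 0, φ is 1.
(3) fails at (0,0,0,0): the formula yields 0, φ is 1.
(4) is the remaining candidate, and it agrees with φ on all 16 inputs.

4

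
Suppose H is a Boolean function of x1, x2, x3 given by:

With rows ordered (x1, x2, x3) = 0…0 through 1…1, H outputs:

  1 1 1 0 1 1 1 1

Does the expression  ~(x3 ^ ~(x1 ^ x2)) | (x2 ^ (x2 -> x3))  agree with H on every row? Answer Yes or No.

Yes

Evaluate ~(x3 ^ ~(x1 ^ x2)) | (x2 ^ (x2 -> x3)) on each row and compare to H:
  x1=0, x2=0, x3=0: formula gives 1, H = 1 ✓
  x1=0, x2=0, x3=1: formula gives 1, H = 1 ✓
  x1=0, x2=1, x3=0: formula gives 1, H = 1 ✓
  x1=0, x2=1, x3=1: formula gives 0, H = 0 ✓
  x1=1, x2=0, x3=0: formula gives 1, H = 1 ✓
  …and likewise for the remaining 3 rows.
All 8 rows match — the expression computes H exactly.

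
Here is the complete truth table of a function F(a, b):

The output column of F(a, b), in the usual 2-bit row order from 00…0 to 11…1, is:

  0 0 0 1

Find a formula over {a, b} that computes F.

The output is 1 only when every input is 1 — the AND of all inputs.

F(a, b) = a AND b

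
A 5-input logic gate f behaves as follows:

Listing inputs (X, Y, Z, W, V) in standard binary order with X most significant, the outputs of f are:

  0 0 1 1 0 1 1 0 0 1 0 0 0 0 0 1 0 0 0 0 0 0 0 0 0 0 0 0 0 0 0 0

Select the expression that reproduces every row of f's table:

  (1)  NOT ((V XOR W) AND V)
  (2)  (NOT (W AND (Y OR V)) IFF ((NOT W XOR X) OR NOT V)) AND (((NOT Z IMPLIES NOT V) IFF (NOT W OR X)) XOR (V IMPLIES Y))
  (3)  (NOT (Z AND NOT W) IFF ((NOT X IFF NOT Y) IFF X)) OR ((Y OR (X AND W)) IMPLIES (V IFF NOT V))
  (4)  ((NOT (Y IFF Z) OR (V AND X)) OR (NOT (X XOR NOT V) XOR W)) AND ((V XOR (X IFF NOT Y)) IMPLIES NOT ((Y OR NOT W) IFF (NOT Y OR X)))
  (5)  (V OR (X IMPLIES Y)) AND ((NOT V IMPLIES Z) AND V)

2

(1): at (0,0,0,0,0) it gives 1, but f = 0 — eliminated.
(3): at (0,0,0,0,0) it gives 1, but f = 0 — eliminated.
(4): at (0,0,0,1,1) it gives 0, but f = 1 — eliminated.
(5): at (0,0,0,0,1) it gives 1, but f = 0 — eliminated.
That leaves (2). Evaluating it on every row reproduces the table of f exactly.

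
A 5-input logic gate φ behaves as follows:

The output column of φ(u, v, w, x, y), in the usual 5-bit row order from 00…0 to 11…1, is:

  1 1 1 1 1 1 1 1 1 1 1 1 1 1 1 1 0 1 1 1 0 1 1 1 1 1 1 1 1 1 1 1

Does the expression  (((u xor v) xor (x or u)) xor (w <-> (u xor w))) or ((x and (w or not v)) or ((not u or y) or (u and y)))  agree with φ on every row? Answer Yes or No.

Yes

Evaluate (((u xor v) xor (x or u)) xor (w <-> (u xor w))) or ((x and (w or not v)) or ((not u or y) or (u and y))) on each row and compare to φ:
  u=0, v=0, w=0, x=0, y=0: formula gives 1, φ = 1 ✓
  u=0, v=0, w=0, x=0, y=1: formula gives 1, φ = 1 ✓
  u=0, v=0, w=0, x=1, y=0: formula gives 1, φ = 1 ✓
  u=0, v=0, w=0, x=1, y=1: formula gives 1, φ = 1 ✓
  …and likewise for the remaining 28 rows.
No disagreement on any input; they are logically equivalent.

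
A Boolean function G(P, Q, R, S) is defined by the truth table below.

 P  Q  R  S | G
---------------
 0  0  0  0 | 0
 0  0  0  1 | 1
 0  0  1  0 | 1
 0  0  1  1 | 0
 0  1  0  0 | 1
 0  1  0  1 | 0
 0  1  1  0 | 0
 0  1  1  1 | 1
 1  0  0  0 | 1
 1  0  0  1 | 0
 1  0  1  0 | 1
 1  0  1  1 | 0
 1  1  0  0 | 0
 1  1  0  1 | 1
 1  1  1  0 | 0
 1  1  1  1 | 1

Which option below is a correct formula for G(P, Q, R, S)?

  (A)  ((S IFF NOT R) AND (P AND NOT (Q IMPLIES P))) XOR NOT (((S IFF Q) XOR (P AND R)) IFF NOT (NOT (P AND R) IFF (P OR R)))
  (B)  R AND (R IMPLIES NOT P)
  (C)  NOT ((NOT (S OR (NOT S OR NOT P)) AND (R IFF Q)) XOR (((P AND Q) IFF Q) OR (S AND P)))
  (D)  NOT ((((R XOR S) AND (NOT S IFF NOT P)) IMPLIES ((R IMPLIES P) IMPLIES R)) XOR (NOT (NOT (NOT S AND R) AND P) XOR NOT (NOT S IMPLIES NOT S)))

A

(B) fails at (0,0,0,1): the formula yields 0, G is 1.
(C) fails at (0,0,0,1): the formula yields 0, G is 1.
(D) fails at (0,0,0,0): the formula yields 1, G is 0.
That leaves (A). Evaluating it on every row reproduces the table of G exactly.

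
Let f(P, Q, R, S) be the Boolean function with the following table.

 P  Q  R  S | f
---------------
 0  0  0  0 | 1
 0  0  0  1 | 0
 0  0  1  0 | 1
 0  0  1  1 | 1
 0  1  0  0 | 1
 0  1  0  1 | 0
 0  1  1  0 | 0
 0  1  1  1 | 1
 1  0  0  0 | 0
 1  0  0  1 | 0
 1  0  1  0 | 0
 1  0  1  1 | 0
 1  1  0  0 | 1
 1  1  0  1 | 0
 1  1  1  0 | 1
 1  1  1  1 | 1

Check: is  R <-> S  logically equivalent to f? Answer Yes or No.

Test each input against both f and the formula:
  P=0, Q=0, R=0, S=0: formula gives 1, f = 1 ✓
  P=0, Q=0, R=0, S=1: formula gives 0, f = 0 ✓
  P=0, Q=0, R=1, S=0: formula gives 0, but f = 1 ✗
Row (0,0,1,0) is a counterexample, so the formula is not equivalent to f.

No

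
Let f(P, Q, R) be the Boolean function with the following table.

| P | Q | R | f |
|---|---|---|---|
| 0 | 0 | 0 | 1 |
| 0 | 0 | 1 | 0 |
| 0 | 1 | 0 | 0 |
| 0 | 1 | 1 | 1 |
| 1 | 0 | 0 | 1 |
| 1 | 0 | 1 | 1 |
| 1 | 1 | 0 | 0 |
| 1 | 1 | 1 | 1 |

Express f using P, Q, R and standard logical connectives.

f(P, Q, R) = ¬((((¬P ∧ ¬Q) ∧ R) ∨ ((¬P ∧ Q) ∧ ¬R)) ∨ ((P ∧ Q) ∧ ¬R))

f is 0 on only 3 rows — (0,0,1), (0,1,0), (1,1,0). Writing each as a minterm (¬P·¬Q·R, ¬P·Q·¬R, P·Q·¬R) and OR-ing them characterizes exactly where f=0, so f is the negation of that disjunction.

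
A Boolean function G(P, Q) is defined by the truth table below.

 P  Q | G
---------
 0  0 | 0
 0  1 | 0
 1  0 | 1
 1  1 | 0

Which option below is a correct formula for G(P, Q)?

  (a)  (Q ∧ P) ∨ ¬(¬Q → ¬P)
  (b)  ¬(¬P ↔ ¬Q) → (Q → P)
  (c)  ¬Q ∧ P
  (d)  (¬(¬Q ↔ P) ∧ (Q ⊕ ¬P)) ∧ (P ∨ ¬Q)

c

(a) disagrees with G on (1,1) (formula → 1, table → 0); rule it out.
(b) disagrees with G on (0,0) (formula → 1, table → 0); rule it out.
(d) disagrees with G on (0,0) (formula → 1, table → 0); rule it out.
Only (c) survives; checking it on all 4 rows confirms it matches G.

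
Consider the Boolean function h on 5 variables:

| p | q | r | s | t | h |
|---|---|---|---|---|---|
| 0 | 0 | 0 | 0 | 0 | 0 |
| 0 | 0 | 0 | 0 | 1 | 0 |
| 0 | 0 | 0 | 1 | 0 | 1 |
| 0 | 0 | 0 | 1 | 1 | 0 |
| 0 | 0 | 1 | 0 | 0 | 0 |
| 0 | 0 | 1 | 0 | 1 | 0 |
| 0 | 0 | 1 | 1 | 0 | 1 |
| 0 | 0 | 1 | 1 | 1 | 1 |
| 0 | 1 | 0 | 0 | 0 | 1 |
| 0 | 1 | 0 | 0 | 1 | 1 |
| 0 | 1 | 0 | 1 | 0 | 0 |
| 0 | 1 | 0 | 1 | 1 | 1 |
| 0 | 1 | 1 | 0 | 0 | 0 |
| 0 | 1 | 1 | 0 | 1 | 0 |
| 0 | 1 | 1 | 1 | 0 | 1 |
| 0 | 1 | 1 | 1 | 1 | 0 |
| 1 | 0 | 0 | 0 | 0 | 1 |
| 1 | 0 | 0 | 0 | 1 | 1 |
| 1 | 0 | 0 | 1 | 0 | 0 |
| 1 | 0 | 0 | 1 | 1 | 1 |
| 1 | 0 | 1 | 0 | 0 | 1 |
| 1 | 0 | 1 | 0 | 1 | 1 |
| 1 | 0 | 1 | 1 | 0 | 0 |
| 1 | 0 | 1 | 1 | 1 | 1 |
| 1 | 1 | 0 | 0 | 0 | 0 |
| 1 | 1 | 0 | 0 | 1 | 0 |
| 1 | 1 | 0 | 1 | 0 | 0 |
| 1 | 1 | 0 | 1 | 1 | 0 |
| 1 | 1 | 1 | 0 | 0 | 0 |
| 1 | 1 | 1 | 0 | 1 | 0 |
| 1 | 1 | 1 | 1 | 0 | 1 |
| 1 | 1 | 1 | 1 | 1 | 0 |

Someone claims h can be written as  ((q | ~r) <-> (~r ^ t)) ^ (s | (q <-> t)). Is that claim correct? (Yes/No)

Evaluate ((q | ~r) <-> (~r ^ t)) ^ (s | (q <-> t)) on each row and compare to h:
  p=0, q=0, r=0, s=0, t=0: formula gives 0, h = 0 ✓
  p=0, q=0, r=0, s=0, t=1: formula gives 0, h = 0 ✓
  p=0, q=0, r=0, s=1, t=0: formula gives 0, but h = 1 ✗
Row (0,0,0,1,0) is a counterexample, so the formula is not equivalent to h.

No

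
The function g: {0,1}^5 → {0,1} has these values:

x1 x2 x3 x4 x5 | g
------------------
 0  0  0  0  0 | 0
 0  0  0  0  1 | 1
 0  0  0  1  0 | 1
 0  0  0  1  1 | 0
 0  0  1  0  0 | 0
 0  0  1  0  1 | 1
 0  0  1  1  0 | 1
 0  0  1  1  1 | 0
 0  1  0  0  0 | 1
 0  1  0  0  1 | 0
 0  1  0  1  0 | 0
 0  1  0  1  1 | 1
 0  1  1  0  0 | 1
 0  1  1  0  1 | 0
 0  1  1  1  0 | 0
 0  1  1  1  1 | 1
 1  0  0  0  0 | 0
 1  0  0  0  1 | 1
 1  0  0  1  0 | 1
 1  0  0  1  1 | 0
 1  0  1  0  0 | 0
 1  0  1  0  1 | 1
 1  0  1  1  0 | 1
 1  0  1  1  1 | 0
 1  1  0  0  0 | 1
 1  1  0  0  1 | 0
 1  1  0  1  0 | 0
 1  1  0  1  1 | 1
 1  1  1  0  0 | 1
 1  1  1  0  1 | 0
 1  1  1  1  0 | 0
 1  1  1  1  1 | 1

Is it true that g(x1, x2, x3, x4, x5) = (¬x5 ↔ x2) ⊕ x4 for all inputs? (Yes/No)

Yes

Test each input against both g and the formula:
  x1=0, x2=0, x3=0, x4=0, x5=0: formula gives 0, g = 0 ✓
  x1=0, x2=0, x3=0, x4=0, x5=1: formula gives 1, g = 1 ✓
  x1=0, x2=0, x3=0, x4=1, x5=0: formula gives 1, g = 1 ✓
  x1=0, x2=0, x3=0, x4=1, x5=1: formula gives 0, g = 0 ✓
  …and likewise for the remaining 28 rows.
No disagreement on any input; they are logically equivalent.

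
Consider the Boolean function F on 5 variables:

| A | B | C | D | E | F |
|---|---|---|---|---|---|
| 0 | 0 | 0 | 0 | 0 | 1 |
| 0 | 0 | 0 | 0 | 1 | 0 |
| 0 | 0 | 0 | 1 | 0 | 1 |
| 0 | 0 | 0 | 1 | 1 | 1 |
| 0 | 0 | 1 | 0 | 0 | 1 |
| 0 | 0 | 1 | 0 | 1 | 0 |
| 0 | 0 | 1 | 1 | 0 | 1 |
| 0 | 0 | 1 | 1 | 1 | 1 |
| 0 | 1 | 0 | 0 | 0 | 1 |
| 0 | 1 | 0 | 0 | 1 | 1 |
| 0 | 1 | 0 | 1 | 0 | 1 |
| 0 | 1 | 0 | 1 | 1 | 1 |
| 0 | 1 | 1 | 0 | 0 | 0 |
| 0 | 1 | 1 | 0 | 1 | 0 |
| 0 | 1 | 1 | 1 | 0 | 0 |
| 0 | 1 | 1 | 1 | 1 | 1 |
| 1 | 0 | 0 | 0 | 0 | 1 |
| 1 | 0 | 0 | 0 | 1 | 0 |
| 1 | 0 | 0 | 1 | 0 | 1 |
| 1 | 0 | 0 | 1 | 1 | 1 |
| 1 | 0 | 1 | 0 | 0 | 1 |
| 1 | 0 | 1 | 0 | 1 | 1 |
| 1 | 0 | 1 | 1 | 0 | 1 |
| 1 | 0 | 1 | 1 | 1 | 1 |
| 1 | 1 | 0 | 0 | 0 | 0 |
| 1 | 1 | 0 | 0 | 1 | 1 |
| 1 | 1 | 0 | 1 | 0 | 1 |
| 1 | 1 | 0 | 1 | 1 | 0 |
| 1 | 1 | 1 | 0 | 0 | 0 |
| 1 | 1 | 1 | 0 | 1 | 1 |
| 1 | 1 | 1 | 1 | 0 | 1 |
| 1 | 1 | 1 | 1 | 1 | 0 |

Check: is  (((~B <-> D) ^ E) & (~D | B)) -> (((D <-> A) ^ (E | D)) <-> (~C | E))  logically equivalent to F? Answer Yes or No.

Test each input against both F and the formula:
  A=0, B=0, C=0, D=0, E=0: formula gives 1, F = 1 ✓
  A=0, B=0, C=0, D=0, E=1: formula gives 0, F = 0 ✓
  A=0, B=0, C=0, D=1, E=0: formula gives 1, F = 1 ✓
  A=0, B=0, C=0, D=1, E=1: formula gives 1, F = 1 ✓
  …
  A=0, B=1, C=1, D=0, E=1: formula gives 1, but F = 0 ✗
Since they disagree at (0,1,1,0,1), the expression is not a correct formula for F.

No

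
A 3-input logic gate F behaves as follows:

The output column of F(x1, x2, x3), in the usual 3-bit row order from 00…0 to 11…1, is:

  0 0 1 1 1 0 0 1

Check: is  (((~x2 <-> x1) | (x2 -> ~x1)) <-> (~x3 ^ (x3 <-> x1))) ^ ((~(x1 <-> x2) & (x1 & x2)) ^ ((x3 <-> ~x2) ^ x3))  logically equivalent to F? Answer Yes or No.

No

Test each input against both F and the formula:
  x1=0, x2=0, x3=0: formula gives 0, F = 0 ✓
  x1=0, x2=0, x3=1: formula gives 0, F = 0 ✓
  x1=0, x2=1, x3=0: formula gives 1, F = 1 ✓
  x1=0, x2=1, x3=1: formula gives 1, F = 1 ✓
  x1=1, x2=0, x3=0: formula gives 1, F = 1 ✓
  x1=1, x2=0, x3=1: formula gives 1, but F = 0 ✗
Row (1,0,1) is a counterexample, so the formula is not equivalent to F.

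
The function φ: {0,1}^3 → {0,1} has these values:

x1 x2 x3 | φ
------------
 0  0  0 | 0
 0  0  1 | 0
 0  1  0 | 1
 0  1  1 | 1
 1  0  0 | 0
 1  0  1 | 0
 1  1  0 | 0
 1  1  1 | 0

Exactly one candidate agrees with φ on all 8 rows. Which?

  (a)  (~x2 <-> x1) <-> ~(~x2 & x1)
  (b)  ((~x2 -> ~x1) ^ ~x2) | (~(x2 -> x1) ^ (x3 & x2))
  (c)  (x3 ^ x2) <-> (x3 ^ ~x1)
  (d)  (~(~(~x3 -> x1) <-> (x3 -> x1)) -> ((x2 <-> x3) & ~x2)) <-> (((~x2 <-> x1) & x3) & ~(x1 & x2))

(b): at (1,0,0) it gives 1, but φ = 0 — eliminated.
(c): at (1,0,0) it gives 1, but φ = 0 — eliminated.
(d): at (0,1,0) it gives 0, but φ = 1 — eliminated.
That leaves (a). Evaluating it on every row reproduces the table of φ exactly.

a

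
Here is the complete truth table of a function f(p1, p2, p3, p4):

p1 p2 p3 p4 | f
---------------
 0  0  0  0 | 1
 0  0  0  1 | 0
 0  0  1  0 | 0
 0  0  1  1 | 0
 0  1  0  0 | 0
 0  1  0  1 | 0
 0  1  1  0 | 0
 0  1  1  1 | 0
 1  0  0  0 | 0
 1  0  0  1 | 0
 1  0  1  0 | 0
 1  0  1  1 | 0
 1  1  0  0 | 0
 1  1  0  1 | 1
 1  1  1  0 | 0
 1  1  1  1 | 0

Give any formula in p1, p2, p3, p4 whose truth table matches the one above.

f(p1, p2, p3, p4) = (((not p1 and not p2) and not p3) and not p4) or (((p1 and p2) and not p3) and p4)

The 1-rows are (0,0,0,0), (1,1,0,1). Each contributes one minterm — ¬p1·¬p2·¬p3·¬p4; p1·p2·¬p3·p4 — and their disjunction is a sum-of-products form of f.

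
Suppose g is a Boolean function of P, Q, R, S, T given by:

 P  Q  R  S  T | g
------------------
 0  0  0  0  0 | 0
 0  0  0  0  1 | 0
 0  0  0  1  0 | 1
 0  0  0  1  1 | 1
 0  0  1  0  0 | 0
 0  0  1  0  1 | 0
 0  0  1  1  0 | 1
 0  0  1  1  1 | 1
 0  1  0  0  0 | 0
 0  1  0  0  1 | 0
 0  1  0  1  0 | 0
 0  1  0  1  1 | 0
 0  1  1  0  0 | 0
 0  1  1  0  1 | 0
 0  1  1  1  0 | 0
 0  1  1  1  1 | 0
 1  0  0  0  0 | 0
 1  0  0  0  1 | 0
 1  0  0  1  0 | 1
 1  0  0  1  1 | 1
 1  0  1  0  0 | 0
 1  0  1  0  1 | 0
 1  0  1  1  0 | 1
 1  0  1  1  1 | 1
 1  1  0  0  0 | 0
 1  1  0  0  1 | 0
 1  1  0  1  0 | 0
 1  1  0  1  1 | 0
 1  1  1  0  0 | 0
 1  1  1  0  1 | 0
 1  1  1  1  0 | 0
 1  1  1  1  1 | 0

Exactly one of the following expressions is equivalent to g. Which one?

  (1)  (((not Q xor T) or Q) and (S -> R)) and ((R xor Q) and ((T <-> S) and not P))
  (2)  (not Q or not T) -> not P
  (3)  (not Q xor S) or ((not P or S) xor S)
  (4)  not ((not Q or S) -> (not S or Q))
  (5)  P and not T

4

(1) fails at (0,0,0,1,0): the formula yields 0, g is 1.
(2) fails at (0,0,0,0,0): the formula yields 1, g is 0.
(3) fails at (0,0,0,0,0): the formula yields 1, g is 0.
(5) fails at (0,0,0,1,0): the formula yields 0, g is 1.
That leaves (4). Evaluating it on every row reproduces the table of g exactly.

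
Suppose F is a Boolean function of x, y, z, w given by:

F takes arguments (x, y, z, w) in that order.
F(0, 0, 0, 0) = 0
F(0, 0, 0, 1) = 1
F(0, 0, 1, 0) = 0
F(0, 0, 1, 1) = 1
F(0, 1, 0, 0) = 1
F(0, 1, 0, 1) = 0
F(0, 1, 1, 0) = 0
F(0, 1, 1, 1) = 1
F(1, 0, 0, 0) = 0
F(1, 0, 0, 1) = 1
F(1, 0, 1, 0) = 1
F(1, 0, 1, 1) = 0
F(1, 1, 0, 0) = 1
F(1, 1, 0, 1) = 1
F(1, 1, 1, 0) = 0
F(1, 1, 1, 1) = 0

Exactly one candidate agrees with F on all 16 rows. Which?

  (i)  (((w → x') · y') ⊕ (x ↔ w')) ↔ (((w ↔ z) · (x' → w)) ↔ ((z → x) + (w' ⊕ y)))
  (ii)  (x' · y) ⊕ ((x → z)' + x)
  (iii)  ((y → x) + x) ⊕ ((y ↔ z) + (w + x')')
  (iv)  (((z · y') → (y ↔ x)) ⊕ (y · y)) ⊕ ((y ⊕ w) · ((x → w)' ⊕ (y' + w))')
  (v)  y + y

i

(ii): at (0,0,0,1) it gives 0, but F = 1 — eliminated.
(iii): at (0,0,0,1) it gives 0, but F = 1 — eliminated.
(iv): at (0,0,0,0) it gives 1, but F = 0 — eliminated.
(v): at (0,0,0,1) it gives 0, but F = 1 — eliminated.
(i) is the remaining candidate, and it agrees with F on all 16 inputs.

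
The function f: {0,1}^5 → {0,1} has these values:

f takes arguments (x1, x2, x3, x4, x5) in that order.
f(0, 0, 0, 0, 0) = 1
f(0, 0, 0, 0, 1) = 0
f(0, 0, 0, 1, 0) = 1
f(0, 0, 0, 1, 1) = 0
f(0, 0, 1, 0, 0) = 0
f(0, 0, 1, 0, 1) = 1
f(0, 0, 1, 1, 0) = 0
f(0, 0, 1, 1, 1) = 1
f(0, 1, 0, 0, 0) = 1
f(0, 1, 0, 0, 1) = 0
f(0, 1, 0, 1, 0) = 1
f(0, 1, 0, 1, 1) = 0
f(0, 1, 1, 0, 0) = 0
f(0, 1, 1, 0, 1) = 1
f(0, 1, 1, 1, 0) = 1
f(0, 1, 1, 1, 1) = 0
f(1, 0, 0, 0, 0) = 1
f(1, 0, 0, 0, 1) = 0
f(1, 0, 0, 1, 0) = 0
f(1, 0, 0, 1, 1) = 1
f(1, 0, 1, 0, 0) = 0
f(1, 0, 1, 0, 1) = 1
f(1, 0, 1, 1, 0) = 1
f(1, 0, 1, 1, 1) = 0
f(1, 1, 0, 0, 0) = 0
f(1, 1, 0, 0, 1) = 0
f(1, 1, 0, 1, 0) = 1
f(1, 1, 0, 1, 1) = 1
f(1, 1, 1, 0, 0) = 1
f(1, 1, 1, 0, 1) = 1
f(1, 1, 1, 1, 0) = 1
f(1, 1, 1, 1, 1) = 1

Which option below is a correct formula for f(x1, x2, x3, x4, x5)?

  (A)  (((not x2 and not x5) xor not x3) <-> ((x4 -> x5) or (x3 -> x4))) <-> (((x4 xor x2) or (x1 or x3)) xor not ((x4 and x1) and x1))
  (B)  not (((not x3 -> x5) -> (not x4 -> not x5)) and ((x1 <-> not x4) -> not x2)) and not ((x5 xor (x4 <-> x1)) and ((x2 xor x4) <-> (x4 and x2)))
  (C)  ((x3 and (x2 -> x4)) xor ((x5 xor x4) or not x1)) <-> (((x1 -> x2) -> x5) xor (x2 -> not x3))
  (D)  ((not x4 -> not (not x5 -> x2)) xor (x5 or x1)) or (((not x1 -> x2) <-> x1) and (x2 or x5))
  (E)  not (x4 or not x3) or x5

(A) fails at (0,0,0,0,0): the formula yields 0, f is 1.
(B) fails at (0,0,0,0,0): the formula yields 0, f is 1.
(D) fails at (0,0,0,0,1): the formula yields 1, f is 0.
(E) fails at (0,0,0,0,0): the formula yields 0, f is 1.
That leaves (C). Evaluating it on every row reproduces the table of f exactly.

C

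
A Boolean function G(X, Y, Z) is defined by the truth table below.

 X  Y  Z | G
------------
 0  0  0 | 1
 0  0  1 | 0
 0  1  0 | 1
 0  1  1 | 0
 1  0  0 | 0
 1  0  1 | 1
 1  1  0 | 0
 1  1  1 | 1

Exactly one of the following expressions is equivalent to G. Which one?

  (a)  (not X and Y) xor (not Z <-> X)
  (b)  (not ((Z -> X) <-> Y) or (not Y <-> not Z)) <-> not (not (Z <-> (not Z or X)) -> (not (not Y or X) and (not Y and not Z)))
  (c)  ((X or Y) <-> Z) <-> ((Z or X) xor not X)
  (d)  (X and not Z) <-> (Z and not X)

d

(a) disagrees with G on (0,0,0) (formula → 0, table → 1); rule it out.
(b) disagrees with G on (0,1,0) (formula → 0, table → 1); rule it out.
(c) disagrees with G on (0,0,1) (formula → 1, table → 0); rule it out.
That leaves (d). Evaluating it on every row reproduces the table of G exactly.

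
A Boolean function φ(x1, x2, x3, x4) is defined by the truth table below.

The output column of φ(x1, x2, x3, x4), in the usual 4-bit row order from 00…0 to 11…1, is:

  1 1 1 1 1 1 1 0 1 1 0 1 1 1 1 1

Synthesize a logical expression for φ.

There are just 2 zero rows: (0,1,1,1), (1,0,1,0). Their minterms are ¬x1·x2·x3·x4, x1·¬x2·x3·¬x4; the OR of those covers precisely the 0-outputs, and negating it yields φ.

φ(x1, x2, x3, x4) = NOT ((((NOT x1 AND x2) AND x3) AND x4) OR (((x1 AND NOT x2) AND x3) AND NOT x4))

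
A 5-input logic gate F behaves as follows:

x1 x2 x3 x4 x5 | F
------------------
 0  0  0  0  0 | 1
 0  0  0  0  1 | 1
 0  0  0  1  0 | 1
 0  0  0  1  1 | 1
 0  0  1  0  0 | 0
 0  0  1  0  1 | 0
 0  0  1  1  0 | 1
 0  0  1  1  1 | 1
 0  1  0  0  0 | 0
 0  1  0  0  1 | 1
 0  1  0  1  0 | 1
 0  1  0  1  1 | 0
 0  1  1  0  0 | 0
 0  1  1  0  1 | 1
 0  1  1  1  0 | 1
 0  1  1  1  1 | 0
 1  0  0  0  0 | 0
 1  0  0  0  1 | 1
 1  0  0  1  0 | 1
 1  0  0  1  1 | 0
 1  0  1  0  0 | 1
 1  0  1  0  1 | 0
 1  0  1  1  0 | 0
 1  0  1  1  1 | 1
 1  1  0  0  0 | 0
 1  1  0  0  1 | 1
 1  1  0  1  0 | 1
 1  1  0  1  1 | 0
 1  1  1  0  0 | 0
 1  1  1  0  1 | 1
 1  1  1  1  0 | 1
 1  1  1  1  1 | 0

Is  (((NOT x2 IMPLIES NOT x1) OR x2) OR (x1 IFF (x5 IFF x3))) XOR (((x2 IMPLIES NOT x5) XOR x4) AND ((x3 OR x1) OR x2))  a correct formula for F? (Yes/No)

Yes

Test each input against both F and the formula:
  x1=0, x2=0, x3=0, x4=0, x5=0: formula gives 1, F = 1 ✓
  x1=0, x2=0, x3=0, x4=0, x5=1: formula gives 1, F = 1 ✓
  x1=0, x2=0, x3=0, x4=1, x5=0: formula gives 1, F = 1 ✓
  x1=0, x2=0, x3=0, x4=1, x5=1: formula gives 1, F = 1 ✓
  … (the remaining 28 rows also agree.)
Every row agrees, so the formula is equivalent.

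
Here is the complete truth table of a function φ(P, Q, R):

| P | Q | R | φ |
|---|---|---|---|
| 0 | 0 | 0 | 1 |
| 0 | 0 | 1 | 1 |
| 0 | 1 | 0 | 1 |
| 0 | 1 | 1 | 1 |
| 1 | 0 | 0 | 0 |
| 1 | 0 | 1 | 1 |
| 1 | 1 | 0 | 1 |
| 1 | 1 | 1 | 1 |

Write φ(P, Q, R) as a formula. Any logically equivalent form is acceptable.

φ(P, Q, R) = ¬((P ∧ ¬Q) ∧ ¬R)

Only row (1,0,0) gives 0. So φ is 1 everywhere except there — the complement of the minterm P·¬Q·¬R.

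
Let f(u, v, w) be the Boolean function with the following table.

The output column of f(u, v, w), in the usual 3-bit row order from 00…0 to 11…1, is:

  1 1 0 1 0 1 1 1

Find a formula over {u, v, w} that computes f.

There are just 2 zero rows: (0,1,0), (1,0,0). Their minterms are ¬u·v·¬w, u·¬v·¬w; the OR of those covers precisely the 0-outputs, and negating it yields f.

f(u, v, w) = ¬(((¬u ∧ v) ∧ ¬w) ∨ ((u ∧ ¬v) ∧ ¬w))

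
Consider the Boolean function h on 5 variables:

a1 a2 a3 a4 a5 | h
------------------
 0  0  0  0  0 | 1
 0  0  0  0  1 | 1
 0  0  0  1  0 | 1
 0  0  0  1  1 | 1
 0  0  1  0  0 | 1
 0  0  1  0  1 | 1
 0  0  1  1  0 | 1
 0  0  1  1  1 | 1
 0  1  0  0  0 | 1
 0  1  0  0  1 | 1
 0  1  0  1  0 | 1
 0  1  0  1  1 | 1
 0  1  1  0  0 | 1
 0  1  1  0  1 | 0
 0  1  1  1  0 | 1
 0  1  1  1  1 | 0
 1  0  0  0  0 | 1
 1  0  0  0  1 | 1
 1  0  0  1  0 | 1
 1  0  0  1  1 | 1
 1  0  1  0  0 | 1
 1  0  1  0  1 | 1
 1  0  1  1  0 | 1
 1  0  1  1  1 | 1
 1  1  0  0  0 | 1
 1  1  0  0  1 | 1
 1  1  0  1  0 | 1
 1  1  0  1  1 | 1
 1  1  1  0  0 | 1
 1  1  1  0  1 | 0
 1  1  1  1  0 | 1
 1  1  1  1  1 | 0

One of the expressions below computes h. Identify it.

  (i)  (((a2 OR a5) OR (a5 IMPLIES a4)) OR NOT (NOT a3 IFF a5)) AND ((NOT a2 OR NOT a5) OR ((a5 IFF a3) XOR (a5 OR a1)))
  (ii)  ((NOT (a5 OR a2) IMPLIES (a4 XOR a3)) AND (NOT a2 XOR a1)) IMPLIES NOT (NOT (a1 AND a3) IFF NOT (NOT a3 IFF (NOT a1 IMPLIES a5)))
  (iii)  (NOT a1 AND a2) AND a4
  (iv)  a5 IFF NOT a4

(ii): at (0,0,0,1,0) it gives 0, but h = 1 — eliminated.
(iii): at (0,0,0,0,0) it gives 0, but h = 1 — eliminated.
(iv): at (0,0,0,0,0) it gives 0, but h = 1 — eliminated.
(i) is the remaining candidate, and it agrees with h on all 32 inputs.

i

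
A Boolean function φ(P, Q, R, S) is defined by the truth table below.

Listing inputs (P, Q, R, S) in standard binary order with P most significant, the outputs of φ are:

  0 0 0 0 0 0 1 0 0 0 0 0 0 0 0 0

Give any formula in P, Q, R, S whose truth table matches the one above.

φ(P, Q, R, S) = ((¬P ∧ Q) ∧ R) ∧ ¬S

Only row (0,1,1,0) gives 1. That row's minterm ¬P·Q·R·¬S is φ directly.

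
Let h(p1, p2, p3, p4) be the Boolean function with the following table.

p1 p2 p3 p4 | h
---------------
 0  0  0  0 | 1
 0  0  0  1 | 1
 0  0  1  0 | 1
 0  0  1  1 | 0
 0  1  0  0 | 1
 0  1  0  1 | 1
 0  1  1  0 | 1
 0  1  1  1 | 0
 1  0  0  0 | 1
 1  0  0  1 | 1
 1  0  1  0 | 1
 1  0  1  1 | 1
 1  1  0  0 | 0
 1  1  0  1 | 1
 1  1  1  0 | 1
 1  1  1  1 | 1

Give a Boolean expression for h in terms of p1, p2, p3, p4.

h(p1, p2, p3, p4) = ~(((((~p1 & ~p2) & p3) & p4) | (((~p1 & p2) & p3) & p4)) | (((p1 & p2) & ~p3) & ~p4))

There are just 3 zero rows: (0,0,1,1), (0,1,1,1), (1,1,0,0). Their minterms are ¬p1·¬p2·p3·p4, ¬p1·p2·p3·p4, p1·p2·¬p3·¬p4; the OR of those covers precisely the 0-outputs, and negating it yields h.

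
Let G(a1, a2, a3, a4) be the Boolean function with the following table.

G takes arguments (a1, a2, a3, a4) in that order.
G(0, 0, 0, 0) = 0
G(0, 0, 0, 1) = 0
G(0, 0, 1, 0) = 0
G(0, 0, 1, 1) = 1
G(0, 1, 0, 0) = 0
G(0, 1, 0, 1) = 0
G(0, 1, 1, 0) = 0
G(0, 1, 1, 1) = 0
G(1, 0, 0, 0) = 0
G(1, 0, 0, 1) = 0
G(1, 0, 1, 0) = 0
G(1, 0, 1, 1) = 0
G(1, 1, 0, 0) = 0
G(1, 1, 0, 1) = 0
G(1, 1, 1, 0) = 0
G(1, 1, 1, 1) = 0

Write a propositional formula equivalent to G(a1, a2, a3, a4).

G(a1, a2, a3, a4) = ((not a1 and not a2) and a3) and a4

G is 1 on exactly one input, (0,0,1,1), whose minterm is ¬a1·¬a2·a3·a4. So G is just that conjunction.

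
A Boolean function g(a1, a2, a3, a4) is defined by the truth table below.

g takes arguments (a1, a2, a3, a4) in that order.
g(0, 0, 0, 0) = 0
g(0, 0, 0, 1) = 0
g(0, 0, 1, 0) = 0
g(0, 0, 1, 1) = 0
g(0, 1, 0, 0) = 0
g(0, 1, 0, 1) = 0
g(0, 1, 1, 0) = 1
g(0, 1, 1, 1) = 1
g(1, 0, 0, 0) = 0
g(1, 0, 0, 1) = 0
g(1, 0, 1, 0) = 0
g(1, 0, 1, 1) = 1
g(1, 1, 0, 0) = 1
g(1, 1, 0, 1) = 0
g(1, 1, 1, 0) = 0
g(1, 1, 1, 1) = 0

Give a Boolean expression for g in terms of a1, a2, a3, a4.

g(a1, a2, a3, a4) = (((((¬a1 ∧ a2) ∧ a3) ∧ ¬a4) ∨ (((¬a1 ∧ a2) ∧ a3) ∧ a4)) ∨ (((a1 ∧ ¬a2) ∧ a3) ∧ a4)) ∨ (((a1 ∧ a2) ∧ ¬a3) ∧ ¬a4)

The 1-rows are (0,1,1,0), (0,1,1,1), (1,0,1,1), (1,1,0,0). Each contributes one minterm — ¬a1·a2·a3·¬a4; ¬a1·a2·a3·a4; a1·¬a2·a3·a4; a1·a2·¬a3·¬a4 — and their disjunction is a sum-of-products form of g.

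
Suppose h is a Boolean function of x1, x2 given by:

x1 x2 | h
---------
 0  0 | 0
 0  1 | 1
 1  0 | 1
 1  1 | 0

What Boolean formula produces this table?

The output is 1 exactly when an odd number of inputs are 1 — the 2-way XOR (parity).

h(x1, x2) = x1 ^ x2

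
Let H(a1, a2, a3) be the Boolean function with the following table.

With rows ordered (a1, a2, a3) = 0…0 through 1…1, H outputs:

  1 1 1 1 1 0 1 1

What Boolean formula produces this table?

H(a1, a2, a3) = ~((a1 & ~a2) & a3)

H is 0 on exactly one input, (1,0,1), whose minterm is a1·¬a2·a3. So H is the negation of that single conjunction.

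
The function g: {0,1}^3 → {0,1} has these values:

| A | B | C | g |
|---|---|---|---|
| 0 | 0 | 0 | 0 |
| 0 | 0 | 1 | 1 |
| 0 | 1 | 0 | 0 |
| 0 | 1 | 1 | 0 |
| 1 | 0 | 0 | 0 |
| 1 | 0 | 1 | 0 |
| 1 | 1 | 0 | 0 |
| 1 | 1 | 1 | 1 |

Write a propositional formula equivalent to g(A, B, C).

g(A, B, C) = ((not A and not B) and C) or ((A and B) and C)

The 1-rows are (0,0,1), (1,1,1). Each contributes one minterm — ¬A·¬B·C; A·B·C — and their disjunction is a sum-of-products form of g.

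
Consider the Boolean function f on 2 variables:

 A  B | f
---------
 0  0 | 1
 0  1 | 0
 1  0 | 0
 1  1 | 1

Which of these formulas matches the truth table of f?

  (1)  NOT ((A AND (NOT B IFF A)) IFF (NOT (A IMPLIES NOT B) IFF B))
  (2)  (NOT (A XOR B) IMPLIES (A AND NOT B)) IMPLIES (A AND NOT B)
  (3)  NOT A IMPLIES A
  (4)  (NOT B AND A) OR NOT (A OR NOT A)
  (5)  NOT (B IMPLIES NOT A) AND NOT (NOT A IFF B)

1

(2) disagrees with f on (1,0) (formula → 1, table → 0); rule it out.
(3) disagrees with f on (0,0) (formula → 0, table → 1); rule it out.
(4) disagrees with f on (0,0) (formula → 0, table → 1); rule it out.
(5) disagrees with f on (0,0) (formula → 0, table → 1); rule it out.
That leaves (1). Evaluating it on every row reproduces the table of f exactly.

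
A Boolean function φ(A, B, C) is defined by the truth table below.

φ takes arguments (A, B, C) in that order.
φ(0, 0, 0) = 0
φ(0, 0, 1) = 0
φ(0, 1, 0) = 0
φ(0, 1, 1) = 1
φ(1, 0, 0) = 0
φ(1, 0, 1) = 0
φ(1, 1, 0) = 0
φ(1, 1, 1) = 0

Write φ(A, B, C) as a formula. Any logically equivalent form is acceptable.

φ is 1 on exactly one input, (0,1,1), whose minterm is ¬A·B·C. So φ is just that conjunction.

φ(A, B, C) = (NOT A AND B) AND C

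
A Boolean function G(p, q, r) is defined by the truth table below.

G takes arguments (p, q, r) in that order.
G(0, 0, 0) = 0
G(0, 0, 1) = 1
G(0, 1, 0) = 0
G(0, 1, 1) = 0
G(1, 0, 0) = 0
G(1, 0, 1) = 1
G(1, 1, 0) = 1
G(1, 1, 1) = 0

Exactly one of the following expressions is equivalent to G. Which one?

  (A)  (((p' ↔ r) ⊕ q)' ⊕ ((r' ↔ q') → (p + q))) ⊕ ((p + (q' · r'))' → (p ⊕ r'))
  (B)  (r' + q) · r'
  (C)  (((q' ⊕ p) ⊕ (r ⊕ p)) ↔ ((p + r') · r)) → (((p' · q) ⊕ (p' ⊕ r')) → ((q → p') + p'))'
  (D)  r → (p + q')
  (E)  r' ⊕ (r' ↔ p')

A

(B) fails at (0,0,0): the formula yields 1, G is 0.
(C) fails at (0,0,0): the formula yields 1, G is 0.
(D) fails at (0,0,0): the formula yields 1, G is 0.
(E) fails at (0,0,1): the formula yields 0, G is 1.
(A) is the remaining candidate, and it agrees with G on all 8 inputs.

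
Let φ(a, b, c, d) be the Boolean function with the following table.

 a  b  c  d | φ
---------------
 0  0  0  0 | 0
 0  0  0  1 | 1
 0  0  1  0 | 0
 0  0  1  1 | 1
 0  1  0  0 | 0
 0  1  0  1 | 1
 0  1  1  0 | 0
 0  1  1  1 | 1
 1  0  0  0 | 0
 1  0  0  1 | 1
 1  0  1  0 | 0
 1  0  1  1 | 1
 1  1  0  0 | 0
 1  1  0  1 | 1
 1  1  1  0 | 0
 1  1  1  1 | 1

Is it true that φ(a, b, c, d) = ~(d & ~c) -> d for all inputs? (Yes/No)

Yes

Test each input against both φ and the formula:
  a=0, b=0, c=0, d=0: formula gives 0, φ = 0 ✓
  a=0, b=0, c=0, d=1: formula gives 1, φ = 1 ✓
  a=0, b=0, c=1, d=0: formula gives 0, φ = 0 ✓
  a=0, b=0, c=1, d=1: formula gives 1, φ = 1 ✓
  …and likewise for the remaining 12 rows.
All 16 rows match — the expression computes φ exactly.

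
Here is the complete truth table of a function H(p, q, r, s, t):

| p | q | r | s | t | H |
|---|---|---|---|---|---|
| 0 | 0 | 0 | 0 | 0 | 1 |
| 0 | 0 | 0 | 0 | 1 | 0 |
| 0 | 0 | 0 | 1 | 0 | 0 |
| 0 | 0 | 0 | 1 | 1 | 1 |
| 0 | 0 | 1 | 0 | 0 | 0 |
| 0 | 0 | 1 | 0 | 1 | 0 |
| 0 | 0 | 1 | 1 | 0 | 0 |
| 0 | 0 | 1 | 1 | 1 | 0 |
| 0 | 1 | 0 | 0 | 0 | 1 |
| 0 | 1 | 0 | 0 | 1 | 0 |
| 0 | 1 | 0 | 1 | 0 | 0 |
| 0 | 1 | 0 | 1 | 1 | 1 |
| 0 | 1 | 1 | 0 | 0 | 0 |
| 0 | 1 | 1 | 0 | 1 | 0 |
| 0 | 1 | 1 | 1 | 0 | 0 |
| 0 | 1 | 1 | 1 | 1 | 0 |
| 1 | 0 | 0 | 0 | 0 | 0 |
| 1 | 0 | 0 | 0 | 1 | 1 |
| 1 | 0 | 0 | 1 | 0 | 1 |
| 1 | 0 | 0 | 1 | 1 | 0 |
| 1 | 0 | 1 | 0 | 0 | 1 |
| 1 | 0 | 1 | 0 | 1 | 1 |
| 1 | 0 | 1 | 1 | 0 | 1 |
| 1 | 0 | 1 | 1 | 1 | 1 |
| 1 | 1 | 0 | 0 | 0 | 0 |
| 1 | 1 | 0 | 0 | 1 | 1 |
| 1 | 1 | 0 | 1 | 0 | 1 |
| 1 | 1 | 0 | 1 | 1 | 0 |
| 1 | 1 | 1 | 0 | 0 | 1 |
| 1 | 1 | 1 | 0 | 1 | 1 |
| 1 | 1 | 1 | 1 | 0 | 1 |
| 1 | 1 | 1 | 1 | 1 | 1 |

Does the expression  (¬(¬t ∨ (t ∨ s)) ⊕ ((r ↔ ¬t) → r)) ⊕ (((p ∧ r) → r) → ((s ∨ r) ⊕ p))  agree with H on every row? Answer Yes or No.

Yes

Evaluate (¬(¬t ∨ (t ∨ s)) ⊕ ((r ↔ ¬t) → r)) ⊕ (((p ∧ r) → r) → ((s ∨ r) ⊕ p)) on each row and compare to H:
  p=0, q=0, r=0, s=0, t=0: formula gives 1, H = 1 ✓
  p=0, q=0, r=0, s=0, t=1: formula gives 0, H = 0 ✓
  p=0, q=0, r=0, s=1, t=0: formula gives 0, H = 0 ✓
  p=0, q=0, r=0, s=1, t=1: formula gives 1, H = 1 ✓
  …and likewise for the remaining 28 rows.
Every row agrees, so the formula is equivalent.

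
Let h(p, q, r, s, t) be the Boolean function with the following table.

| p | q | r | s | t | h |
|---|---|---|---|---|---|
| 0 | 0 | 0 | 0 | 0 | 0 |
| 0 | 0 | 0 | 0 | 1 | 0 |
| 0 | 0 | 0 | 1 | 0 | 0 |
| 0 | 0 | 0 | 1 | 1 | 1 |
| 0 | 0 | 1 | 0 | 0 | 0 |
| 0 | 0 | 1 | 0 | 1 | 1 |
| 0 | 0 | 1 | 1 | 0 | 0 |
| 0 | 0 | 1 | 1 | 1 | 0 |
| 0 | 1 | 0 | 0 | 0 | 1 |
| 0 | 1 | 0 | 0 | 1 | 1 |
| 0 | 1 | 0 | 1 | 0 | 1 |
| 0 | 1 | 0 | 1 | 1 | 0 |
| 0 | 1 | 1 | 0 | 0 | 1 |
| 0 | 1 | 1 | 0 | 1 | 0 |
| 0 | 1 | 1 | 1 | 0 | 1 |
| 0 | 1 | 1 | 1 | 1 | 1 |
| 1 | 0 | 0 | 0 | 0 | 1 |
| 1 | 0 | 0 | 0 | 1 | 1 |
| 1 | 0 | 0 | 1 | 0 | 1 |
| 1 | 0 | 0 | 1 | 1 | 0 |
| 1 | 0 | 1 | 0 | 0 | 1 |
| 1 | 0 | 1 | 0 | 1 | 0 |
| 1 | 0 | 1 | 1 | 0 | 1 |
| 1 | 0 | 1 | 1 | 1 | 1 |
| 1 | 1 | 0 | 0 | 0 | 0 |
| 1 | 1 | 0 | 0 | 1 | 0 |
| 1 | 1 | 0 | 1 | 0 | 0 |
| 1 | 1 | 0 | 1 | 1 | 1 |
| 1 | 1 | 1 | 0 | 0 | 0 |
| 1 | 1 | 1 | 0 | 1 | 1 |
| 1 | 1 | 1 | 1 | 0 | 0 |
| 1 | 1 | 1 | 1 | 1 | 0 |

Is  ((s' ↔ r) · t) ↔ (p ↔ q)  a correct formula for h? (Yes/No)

Yes

Check the formula against h row by row:
  p=0, q=0, r=0, s=0, t=0: formula gives 0, h = 0 ✓
  p=0, q=0, r=0, s=0, t=1: formula gives 0, h = 0 ✓
  p=0, q=0, r=0, s=1, t=0: formula gives 0, h = 0 ✓
  p=0, q=0, r=0, s=1, t=1: formula gives 1, h = 1 ✓
  …and likewise for the remaining 28 rows.
All 32 rows match — the expression computes h exactly.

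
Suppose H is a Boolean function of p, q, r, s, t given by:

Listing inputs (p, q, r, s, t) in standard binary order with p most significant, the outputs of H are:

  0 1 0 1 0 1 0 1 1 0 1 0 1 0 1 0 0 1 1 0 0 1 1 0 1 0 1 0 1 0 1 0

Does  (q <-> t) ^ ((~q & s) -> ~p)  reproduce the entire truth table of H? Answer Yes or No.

Yes

Test each input against both H and the formula:
  p=0, q=0, r=0, s=0, t=0: formula gives 0, H = 0 ✓
  p=0, q=0, r=0, s=0, t=1: formula gives 1, H = 1 ✓
  p=0, q=0, r=0, s=1, t=0: formula gives 0, H = 0 ✓
  p=0, q=0, r=0, s=1, t=1: formula gives 1, H = 1 ✓
  … (the remaining 28 rows also agree.)
Every row agrees, so the formula is equivalent.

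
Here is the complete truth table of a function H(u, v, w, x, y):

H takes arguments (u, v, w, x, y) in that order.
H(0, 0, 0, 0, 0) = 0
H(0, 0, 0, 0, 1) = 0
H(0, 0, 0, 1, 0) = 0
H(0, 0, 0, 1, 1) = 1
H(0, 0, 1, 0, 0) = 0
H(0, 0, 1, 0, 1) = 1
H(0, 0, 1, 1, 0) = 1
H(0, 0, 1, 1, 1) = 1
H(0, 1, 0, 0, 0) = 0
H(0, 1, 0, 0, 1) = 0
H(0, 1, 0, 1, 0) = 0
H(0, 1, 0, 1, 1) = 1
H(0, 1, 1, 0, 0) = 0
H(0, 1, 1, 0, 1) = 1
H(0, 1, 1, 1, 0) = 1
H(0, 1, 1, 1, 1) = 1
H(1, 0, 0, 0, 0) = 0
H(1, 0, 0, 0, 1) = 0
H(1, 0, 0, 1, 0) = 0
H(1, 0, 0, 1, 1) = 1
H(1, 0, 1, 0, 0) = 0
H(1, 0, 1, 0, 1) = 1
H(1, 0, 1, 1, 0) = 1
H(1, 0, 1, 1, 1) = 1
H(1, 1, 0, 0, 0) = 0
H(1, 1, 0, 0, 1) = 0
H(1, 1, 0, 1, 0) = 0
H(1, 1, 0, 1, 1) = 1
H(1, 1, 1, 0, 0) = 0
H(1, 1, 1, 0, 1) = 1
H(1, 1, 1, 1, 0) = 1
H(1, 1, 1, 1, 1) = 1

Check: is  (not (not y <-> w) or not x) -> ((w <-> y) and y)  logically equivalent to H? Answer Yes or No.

Evaluate (not (not y <-> w) or not x) -> ((w <-> y) and y) on each row and compare to H:
  u=0, v=0, w=0, x=0, y=0: formula gives 0, H = 0 ✓
  u=0, v=0, w=0, x=0, y=1: formula gives 0, H = 0 ✓
  u=0, v=0, w=0, x=1, y=0: formula gives 0, H = 0 ✓
  u=0, v=0, w=0, x=1, y=1: formula gives 1, H = 1 ✓
  … (the remaining 28 rows also agree.)
Every row agrees, so the formula is equivalent.

Yes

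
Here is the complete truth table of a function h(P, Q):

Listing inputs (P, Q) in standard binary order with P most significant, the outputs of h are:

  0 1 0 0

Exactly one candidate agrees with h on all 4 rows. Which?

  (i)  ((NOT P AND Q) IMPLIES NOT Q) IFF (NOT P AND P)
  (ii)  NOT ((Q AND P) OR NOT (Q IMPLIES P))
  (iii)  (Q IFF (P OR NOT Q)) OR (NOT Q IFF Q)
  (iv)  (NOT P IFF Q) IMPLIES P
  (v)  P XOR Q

i

(ii) fails at (0,0): the formula yields 1, h is 0.
(iii) fails at (0,1): the formula yields 0, h is 1.
(iv) fails at (0,0): the formula yields 1, h is 0.
(v) fails at (1,0): the formula yields 1, h is 0.
(i) is the remaining candidate, and it agrees with h on all 4 inputs.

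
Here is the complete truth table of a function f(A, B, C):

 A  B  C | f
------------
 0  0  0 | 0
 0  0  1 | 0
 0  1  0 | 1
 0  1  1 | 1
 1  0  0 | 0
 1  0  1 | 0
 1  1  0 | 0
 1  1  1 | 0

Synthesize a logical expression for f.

Collect the rows where f=1 — (0,1,0), (0,1,1) — and write one minterm per row: ¬A·B·¬C, ¬A·B·C. Their union (logical OR) reproduces the table exactly.

f(A, B, C) = ((not A and B) and not C) or ((not A and B) and C)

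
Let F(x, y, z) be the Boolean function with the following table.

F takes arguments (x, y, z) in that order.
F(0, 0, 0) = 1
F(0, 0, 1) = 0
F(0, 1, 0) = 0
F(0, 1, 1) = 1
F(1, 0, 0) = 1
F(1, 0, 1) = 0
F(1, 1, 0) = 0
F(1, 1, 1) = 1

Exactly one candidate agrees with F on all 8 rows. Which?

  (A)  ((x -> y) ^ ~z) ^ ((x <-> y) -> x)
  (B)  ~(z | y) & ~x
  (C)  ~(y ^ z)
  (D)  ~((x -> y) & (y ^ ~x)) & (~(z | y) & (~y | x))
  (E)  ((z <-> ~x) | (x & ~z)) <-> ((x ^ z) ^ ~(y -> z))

(A) disagrees with F on (0,0,0) (formula → 0, table → 1); rule it out.
(B) disagrees with F on (0,1,1) (formula → 0, table → 1); rule it out.
(D) disagrees with F on (0,0,0) (formula → 0, table → 1); rule it out.
(E) disagrees with F on (0,0,1) (formula → 1, table → 0); rule it out.
That leaves (C). Evaluating it on every row reproduces the table of F exactly.

C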